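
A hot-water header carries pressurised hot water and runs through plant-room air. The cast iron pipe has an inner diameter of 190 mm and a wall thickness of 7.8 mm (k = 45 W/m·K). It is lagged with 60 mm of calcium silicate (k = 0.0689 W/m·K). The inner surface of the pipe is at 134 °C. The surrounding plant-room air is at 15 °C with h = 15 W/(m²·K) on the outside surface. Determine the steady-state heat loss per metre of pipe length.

q′ ≈ 106 W/m

Cylindrical conduction, so R = ln(r₂/r₁)/(2πkL) per layer, in series:
R_cast iron pipe wall = ln(102.8/95)/(2π×45×1) = 2.791×10^-4 K/W
R_calcium silicate = ln(162.8/102.8)/(2π×0.0689×1) = 1.062 K/W
R_outer film = 1/(h_o·2πr_oL) = 1/(15×2π×0.1628×1) = 0.06517 K/W
R_total = 1.127 K/W
Q = ΔT/R_total = 119/1.127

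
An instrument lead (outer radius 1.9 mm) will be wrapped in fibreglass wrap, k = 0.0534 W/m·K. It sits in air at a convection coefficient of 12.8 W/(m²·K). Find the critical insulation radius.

r_cr ≈ 4.17 mm

For a cylinder r_cr = k/h = 0.0534/12.8
r_cr = 4.17 mm; since the bare radius (1.9 mm) is below r_cr, adding a thin layer of insulation will *increase* heat loss.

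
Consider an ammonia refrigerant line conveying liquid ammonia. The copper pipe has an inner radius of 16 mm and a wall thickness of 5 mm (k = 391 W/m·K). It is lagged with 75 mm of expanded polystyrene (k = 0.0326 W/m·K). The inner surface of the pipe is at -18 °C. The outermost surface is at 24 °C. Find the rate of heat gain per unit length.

q′ ≈ 5.66 W/m

Cylindrical conduction, so R = ln(r₂/r₁)/(2πkL) per layer, in series:
R_copper pipe wall = ln(21/16)/(2π×391×1) = 1.107×10^-4 K/W
R_expanded polystyrene = ln(96/21)/(2π×0.0326×1) = 7.42 K/W
R_total = 7.42 K/W
Q = ΔT/R_total = 42/7.42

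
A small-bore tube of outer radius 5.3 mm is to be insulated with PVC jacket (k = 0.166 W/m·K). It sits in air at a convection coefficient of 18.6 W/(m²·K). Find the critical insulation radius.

For a cylinder r_cr = k/h = 0.166/18.6
r_cr = 8.92 mm; since the bare radius (5.3 mm) is below r_cr, adding a thin layer of insulation will *increase* heat loss.

r_cr ≈ 8.92 mm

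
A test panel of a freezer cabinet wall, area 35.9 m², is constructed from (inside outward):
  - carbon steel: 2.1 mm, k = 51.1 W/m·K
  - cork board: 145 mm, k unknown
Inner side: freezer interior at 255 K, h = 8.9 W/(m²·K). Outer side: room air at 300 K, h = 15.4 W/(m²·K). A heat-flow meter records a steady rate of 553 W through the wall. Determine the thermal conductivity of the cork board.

k ≈ 0.0528 W/(m·K)

Series thermal resistances:
R_inner film = 1/(h_i·A) = 1/(8.9×35.9) = 0.00313 K/W
R_carbon steel = L/(kA) = 0.0021/(51.1×35.9) = 1.145×10^-6 K/W
R_outer film = 1/(h_o·A) = 1/(15.4×35.9) = 0.001809 K/W
Sum of known resistances R_other = 0.00494 K/W
Total R = ΔT/Q = 45/553 = 0.08137 K/W
R_cork board = R_total − R_other = 0.07643 K/W
k = L/(R·A) = 0.145/(0.07643×35.9)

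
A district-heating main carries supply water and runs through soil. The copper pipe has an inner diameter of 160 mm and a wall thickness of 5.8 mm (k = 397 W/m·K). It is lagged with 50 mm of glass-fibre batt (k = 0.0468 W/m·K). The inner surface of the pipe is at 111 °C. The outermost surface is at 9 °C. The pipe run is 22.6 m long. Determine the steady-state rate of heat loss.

Q ≈ 1480 W

Treating each annulus and film as a series resistance:
R_copper pipe wall = ln(85.8/80)/(2π×397×22.6) = 1.242×10^-6 K/W
R_glass-fibre batt = ln(135.8/85.8)/(2π×0.0468×22.6) = 0.06909 K/W
R_total = 0.06909 K/W
Q = ΔT/R_total = 102/0.06909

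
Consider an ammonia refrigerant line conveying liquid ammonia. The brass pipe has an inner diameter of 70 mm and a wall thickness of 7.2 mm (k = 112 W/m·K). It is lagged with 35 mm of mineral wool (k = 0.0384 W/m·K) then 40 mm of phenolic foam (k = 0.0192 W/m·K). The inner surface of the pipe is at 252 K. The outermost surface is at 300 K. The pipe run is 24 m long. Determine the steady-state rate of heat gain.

Q ≈ 193 W

For a radial system each layer contributes R = ln(r_out/r_in)/(2πkL); films add R = 1/(hA).
R_brass pipe wall = ln(42.2/35)/(2π×112×24) = 1.108×10^-5 K/W
R_mineral wool = ln(77.2/42.2)/(2π×0.0384×24) = 0.1043 K/W
R_phenolic foam = ln(117.2/77.2)/(2π×0.0192×24) = 0.1442 K/W
R_total = 0.2485 K/W
Q = ΔT/R_total = 48/0.2485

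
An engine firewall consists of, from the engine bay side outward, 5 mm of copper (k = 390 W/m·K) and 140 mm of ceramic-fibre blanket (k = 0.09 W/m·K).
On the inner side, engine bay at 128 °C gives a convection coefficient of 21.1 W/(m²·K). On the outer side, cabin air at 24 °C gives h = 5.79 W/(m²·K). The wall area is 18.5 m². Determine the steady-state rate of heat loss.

Q ≈ 1080 W

Model the wall as resistances in series:
R_inner film = 1/(h_i·A) = 1/(21.1×18.5) = 0.002562 K/W
R_copper = L/(kA) = 0.005/(390×18.5) = 6.93×10^-7 K/W
R_ceramic-fibre blanket = L/(kA) = 0.14/(0.09×18.5) = 0.08408 K/W
R_outer film = 1/(h_o·A) = 1/(5.79×18.5) = 0.009336 K/W
R_total = 0.09598 K/W
Q = ΔT / R_total = 104 / 0.09598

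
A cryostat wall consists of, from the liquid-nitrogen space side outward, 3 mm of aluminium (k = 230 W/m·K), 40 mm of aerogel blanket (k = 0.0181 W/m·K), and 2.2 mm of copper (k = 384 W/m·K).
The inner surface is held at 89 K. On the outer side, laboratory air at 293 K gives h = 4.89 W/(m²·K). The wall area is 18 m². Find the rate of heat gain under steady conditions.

Q ≈ 1520 W

Series thermal resistances:
R_aluminium = L/(kA) = 0.003/(230×18) = 7.246×10^-7 K/W
R_aerogel blanket = L/(kA) = 0.04/(0.0181×18) = 0.1228 K/W
R_copper = L/(kA) = 0.0022/(384×18) = 3.183×10^-7 K/W
R_outer film = 1/(h_o·A) = 1/(4.89×18) = 0.01136 K/W
R_total = 0.1341 K/W
Q = ΔT / R_total = 204 / 0.1341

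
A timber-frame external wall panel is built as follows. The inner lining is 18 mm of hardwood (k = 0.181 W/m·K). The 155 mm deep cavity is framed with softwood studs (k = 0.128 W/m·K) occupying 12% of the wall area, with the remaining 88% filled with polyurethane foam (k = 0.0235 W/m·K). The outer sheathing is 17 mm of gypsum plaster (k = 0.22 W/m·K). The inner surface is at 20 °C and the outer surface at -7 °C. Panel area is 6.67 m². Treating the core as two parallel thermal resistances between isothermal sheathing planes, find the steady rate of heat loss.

Sheathing layers in series; stud and cavity paths in parallel between them.
R_inner = 0.018/(0.181×6.67) = 0.01491 K/W
R_stud  = 0.155/(0.128×0.12×6.67) = 1.513 K/W
R_cav   = 0.155/(0.0235×0.88×6.67) = 1.124 K/W
1/R_core = 1/R_stud + 1/R_cav → R_core = 0.6448 K/W
R_outer = 0.017/(0.22×6.67) = 0.01159 K/W
R_total = 0.6713 K/W
Q = ΔT/R_total = 27/0.6713

Q ≈ 40.2 W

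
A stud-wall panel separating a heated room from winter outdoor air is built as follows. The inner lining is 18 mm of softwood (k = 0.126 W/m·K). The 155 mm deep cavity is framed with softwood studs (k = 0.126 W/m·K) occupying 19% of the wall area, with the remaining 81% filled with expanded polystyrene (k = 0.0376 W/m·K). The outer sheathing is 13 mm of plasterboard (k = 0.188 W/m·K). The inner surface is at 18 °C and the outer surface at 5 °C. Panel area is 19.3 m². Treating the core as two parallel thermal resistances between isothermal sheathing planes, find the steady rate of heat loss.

Sheathing layers in series; stud and cavity paths in parallel between them.
R_inner = 0.018/(0.126×19.3) = 0.007402 K/W
R_stud  = 0.155/(0.126×0.19×19.3) = 0.3355 K/W
R_cav   = 0.155/(0.0376×0.81×19.3) = 0.2637 K/W
1/R_core = 1/R_stud + 1/R_cav → R_core = 0.1476 K/W
R_outer = 0.013/(0.188×19.3) = 0.003583 K/W
R_total = 0.1586 K/W
Q = ΔT/R_total = 13/0.1586

Q ≈ 82 W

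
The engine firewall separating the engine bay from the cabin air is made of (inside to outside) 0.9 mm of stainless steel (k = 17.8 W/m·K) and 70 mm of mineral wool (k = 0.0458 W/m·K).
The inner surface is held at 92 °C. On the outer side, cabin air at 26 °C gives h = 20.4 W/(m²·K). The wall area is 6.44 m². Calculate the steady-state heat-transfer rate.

Thermal resistances in series:
R_stainless steel = L/(kA) = 0.0009/(17.8×6.44) = 7.851×10^-6 K/W
R_mineral wool = L/(kA) = 0.07/(0.0458×6.44) = 0.2373 K/W
R_outer film = 1/(h_o·A) = 1/(20.4×6.44) = 0.007612 K/W
R_total = 0.2449 K/W
Q = ΔT / R_total = 66 / 0.2449

Q ≈ 269 W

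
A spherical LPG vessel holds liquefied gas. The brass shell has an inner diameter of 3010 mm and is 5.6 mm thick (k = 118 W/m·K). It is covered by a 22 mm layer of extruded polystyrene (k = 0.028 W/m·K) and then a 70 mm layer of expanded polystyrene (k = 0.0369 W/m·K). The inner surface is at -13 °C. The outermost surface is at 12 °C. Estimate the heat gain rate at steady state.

For a spherical shell R = (1/r₁ − 1/r₂)/(4πk); film R = 1/(h·4πr²). In series:
R_brass shell = (1/1.505 − 1/1.5106)/(4π×118) = 1.661×10^-6 K/W
R_extruded polystyrene = (1/1.5106 − 1/1.5326)/(4π×0.028) = 0.02701 K/W
R_expanded polystyrene = (1/1.5326 − 1/1.6026)/(4π×0.0369) = 0.06146 K/W
R_total = 0.08847 K/W
Q = ΔT/R_total = 25/0.08847

Q ≈ 283 W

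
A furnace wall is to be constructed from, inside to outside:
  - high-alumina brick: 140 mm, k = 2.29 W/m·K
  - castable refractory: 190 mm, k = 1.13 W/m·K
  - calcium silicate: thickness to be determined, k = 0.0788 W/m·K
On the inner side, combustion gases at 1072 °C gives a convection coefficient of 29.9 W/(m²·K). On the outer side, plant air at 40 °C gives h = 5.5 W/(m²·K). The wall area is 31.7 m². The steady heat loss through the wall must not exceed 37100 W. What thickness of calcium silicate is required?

Thermal resistances in series:
R_inner film = 1/(h_i·A) = 1/(29.9×31.7) = 0.001055 K/W
R_high-alumina brick = L/(kA) = 0.14/(2.29×31.7) = 0.001929 K/W
R_castable refractory = L/(kA) = 0.19/(1.13×31.7) = 0.005304 K/W
R_outer film = 1/(h_o·A) = 1/(5.5×31.7) = 0.005736 K/W
Sum of the known resistances R_other = 0.01402 K/W
Required total resistance R_tot = ΔT/Q_allow = 1032/37100 = 0.02782 K/W
R_calcium silicate = R_tot − R_other = 0.01379 K/W
L = R·k·A = 0.01379×0.0788×31.7

L ≈ 34.5 mm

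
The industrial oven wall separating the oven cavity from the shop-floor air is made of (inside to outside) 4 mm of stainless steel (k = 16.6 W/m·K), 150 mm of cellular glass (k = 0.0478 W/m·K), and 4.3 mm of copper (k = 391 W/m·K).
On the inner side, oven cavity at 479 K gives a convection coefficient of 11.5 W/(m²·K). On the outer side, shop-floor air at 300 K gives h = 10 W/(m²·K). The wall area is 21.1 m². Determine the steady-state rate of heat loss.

Using the resistance-network approach (series):
R_inner film = 1/(h_i·A) = 1/(11.5×21.1) = 0.004121 K/W
R_stainless steel = L/(kA) = 0.004/(16.6×21.1) = 1.142×10^-5 K/W
R_cellular glass = L/(kA) = 0.15/(0.0478×21.1) = 0.1487 K/W
R_copper = L/(kA) = 0.0043/(391×21.1) = 5.212×10^-7 K/W
R_outer film = 1/(h_o·A) = 1/(10×21.1) = 0.004739 K/W
R_total = 0.1576 K/W
Q = ΔT / R_total = 179 / 0.1576

Q ≈ 1140 W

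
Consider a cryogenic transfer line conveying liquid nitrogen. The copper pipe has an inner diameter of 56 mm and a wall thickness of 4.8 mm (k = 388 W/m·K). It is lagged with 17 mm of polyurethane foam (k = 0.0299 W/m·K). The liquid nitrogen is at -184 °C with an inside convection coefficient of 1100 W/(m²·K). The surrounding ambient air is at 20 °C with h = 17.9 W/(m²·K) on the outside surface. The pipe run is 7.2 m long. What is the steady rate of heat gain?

Q ≈ 610 W

Cylindrical conduction, so R = ln(r₂/r₁)/(2πkL) per layer, in series:
R_inner film = 1/(h_i·2πr₁L) = 1/(1100×2π×0.028×7.2) = 7.177×10^-4 K/W
R_copper pipe wall = ln(32.8/28)/(2π×388×7.2) = 9.014×10^-6 K/W
R_polyurethane foam = ln(49.8/32.8)/(2π×0.0299×7.2) = 0.3087 K/W
R_outer film = 1/(h_o·2πr_oL) = 1/(17.9×2π×0.0498×7.2) = 0.0248 K/W
R_total = 0.3342 K/W
Q = ΔT/R_total = 204/0.3342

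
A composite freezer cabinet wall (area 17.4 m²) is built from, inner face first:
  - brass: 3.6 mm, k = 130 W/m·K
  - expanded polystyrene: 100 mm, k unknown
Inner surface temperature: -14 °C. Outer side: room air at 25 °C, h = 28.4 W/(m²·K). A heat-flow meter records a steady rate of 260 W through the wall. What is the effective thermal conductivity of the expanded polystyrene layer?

Model the wall as resistances in series:
R_brass = L/(kA) = 0.0036/(130×17.4) = 1.592×10^-6 K/W
R_outer film = 1/(h_o·A) = 1/(28.4×17.4) = 0.002024 K/W
Sum of known resistances R_other = 0.002025 K/W
Total R = ΔT/Q = 39/260 = 0.15 K/W
R_expanded polystyrene = R_total − R_other = 0.148 K/W
k = L/(R·A) = 0.1/(0.148×17.4)

k ≈ 0.0388 W/(m·K)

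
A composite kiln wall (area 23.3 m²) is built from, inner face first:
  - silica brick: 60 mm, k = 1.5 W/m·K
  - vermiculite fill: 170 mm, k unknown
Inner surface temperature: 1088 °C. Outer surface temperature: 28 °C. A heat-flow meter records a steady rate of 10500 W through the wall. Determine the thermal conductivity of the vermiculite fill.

k ≈ 0.0735 W/(m·K)

Treating each layer as a thermal resistance in series:
R_silica brick = L/(kA) = 0.06/(1.5×23.3) = 0.001717 K/W
Sum of known resistances R_other = 0.001717 K/W
Total R = ΔT/Q = 1060/10500 = 0.101 K/W
R_vermiculite fill = R_total − R_other = 0.09924 K/W
k = L/(R·A) = 0.17/(0.09924×23.3)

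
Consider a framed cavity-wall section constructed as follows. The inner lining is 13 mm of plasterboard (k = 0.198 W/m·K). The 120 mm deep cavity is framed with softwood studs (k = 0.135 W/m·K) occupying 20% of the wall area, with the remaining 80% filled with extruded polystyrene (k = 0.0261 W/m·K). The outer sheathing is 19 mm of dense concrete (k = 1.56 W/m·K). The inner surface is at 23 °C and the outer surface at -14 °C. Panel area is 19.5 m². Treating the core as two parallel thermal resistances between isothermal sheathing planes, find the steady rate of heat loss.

Sheathing layers in series; stud and cavity paths in parallel between them.
R_inner = 0.013/(0.198×19.5) = 0.003367 K/W
R_stud  = 0.12/(0.135×0.2×19.5) = 0.2279 K/W
R_cav   = 0.12/(0.0261×0.8×19.5) = 0.2947 K/W
1/R_core = 1/R_stud + 1/R_cav → R_core = 0.1285 K/W
R_outer = 0.019/(1.56×19.5) = 6.246×10^-4 K/W
R_total = 0.1325 K/W
Q = ΔT/R_total = 37/0.1325

Q ≈ 279 W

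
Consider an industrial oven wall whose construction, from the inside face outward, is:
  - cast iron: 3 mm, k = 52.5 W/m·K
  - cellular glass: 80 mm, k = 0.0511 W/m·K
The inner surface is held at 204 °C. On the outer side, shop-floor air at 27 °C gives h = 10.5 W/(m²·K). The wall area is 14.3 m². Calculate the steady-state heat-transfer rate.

Q ≈ 1520 W

Model the wall as resistances in series:
R_cast iron = L/(kA) = 0.003/(52.5×14.3) = 3.996×10^-6 K/W
R_cellular glass = L/(kA) = 0.08/(0.0511×14.3) = 0.1095 K/W
R_outer film = 1/(h_o·A) = 1/(10.5×14.3) = 0.00666 K/W
R_total = 0.1161 K/W
Q = ΔT / R_total = 177 / 0.1161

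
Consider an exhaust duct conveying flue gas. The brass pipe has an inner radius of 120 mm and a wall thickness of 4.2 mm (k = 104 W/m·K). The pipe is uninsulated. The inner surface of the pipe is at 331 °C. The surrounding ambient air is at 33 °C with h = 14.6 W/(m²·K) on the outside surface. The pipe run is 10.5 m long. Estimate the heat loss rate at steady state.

Radial resistances (cylindrical: R_cond = ln(r_o/r_i)/(2πkL), R_conv = 1/(h·2πrL)):
R_brass pipe wall = ln(124.2/120)/(2π×104×10.5) = 5.014×10^-6 K/W
R_outer film = 1/(h_o·2πr_oL) = 1/(14.6×2π×0.1242×10.5) = 0.008359 K/W
R_total = 0.008364 K/W
Q = ΔT/R_total = 298/0.008364

Q ≈ 35600 W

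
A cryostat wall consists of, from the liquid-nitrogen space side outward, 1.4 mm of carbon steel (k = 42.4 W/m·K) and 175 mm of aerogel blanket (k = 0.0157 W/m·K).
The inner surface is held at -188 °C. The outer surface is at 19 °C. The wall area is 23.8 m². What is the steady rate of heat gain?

Thermal resistances in series:
R_carbon steel = L/(kA) = 0.0014/(42.4×23.8) = 1.387×10^-6 K/W
R_aerogel blanket = L/(kA) = 0.175/(0.0157×23.8) = 0.4683 K/W
R_total = 0.4683 K/W
Q = ΔT / R_total = 207 / 0.4683

Q ≈ 442 W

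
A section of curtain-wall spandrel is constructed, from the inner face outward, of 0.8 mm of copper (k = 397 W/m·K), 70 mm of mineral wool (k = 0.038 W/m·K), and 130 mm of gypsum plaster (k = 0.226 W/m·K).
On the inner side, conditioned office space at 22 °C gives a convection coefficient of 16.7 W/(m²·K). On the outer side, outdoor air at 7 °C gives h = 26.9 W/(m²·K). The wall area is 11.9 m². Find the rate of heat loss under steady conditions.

Using the resistance-network approach (series):
R_inner film = 1/(h_i·A) = 1/(16.7×11.9) = 0.005032 K/W
R_copper = L/(kA) = 0.0008/(397×11.9) = 1.693×10^-7 K/W
R_mineral wool = L/(kA) = 0.07/(0.038×11.9) = 0.1548 K/W
R_gypsum plaster = L/(kA) = 0.13/(0.226×11.9) = 0.04834 K/W
R_outer film = 1/(h_o·A) = 1/(26.9×11.9) = 0.003124 K/W
R_total = 0.2113 K/W
Q = ΔT / R_total = 15 / 0.2113

Q ≈ 71 W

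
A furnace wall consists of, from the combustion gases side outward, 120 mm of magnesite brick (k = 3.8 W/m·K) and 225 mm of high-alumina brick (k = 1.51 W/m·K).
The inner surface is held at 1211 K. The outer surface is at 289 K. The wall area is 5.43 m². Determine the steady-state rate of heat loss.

Q ≈ 27700 W

Using the resistance-network approach (series):
R_magnesite brick = L/(kA) = 0.12/(3.8×5.43) = 0.005816 K/W
R_high-alumina brick = L/(kA) = 0.225/(1.51×5.43) = 0.02744 K/W
R_total = 0.03326 K/W
Q = ΔT / R_total = 922 / 0.03326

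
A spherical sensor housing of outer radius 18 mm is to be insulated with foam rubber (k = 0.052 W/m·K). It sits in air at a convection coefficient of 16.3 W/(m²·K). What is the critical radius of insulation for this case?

r_cr ≈ 6.38 mm

For a sphere r_cr = 2k/h = 2×0.052/16.3
r_cr = 6.38 mm; since the bare radius (18 mm) is above r_cr, any added insulation will reduce heat loss.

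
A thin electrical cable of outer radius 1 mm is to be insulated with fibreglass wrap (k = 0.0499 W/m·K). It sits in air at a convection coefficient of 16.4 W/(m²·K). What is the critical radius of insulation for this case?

r_cr ≈ 3.04 mm

For a cylinder r_cr = k/h = 0.0499/16.4
r_cr = 3.04 mm; since the bare radius (1 mm) is below r_cr, adding a thin layer of insulation will *increase* heat loss.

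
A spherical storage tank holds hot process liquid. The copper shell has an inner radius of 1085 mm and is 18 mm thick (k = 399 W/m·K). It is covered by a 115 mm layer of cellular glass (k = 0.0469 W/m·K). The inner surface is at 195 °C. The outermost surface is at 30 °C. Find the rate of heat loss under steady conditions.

Q ≈ 1140 W

Each spherical layer contributes R = (1/r_i − 1/r_o)/(4πk):
R_copper shell = (1/1.085 − 1/1.103)/(4π×399) = 3×10^-6 K/W
R_cellular glass = (1/1.103 − 1/1.218)/(4π×0.0469) = 0.1452 K/W
R_total = 0.1452 K/W
Q = ΔT/R_total = 165/0.1452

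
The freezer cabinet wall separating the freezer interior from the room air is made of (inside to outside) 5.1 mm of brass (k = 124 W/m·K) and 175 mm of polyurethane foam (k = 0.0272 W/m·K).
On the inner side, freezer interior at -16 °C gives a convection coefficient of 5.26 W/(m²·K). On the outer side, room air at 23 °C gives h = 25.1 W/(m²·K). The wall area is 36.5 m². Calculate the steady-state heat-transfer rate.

Q ≈ 214 W

Treating each layer as a thermal resistance in series:
R_inner film = 1/(h_i·A) = 1/(5.26×36.5) = 0.005209 K/W
R_brass = L/(kA) = 0.0051/(124×36.5) = 1.127×10^-6 K/W
R_polyurethane foam = L/(kA) = 0.175/(0.0272×36.5) = 0.1763 K/W
R_outer film = 1/(h_o·A) = 1/(25.1×36.5) = 0.001092 K/W
R_total = 0.1826 K/W
Q = ΔT / R_total = 39 / 0.1826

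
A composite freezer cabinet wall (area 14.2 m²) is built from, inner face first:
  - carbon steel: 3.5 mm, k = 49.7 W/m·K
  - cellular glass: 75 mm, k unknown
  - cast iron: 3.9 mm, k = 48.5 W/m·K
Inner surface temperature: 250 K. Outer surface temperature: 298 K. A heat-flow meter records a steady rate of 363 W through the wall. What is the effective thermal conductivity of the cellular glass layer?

k ≈ 0.0399 W/(m·K)

Series thermal resistances:
R_carbon steel = L/(kA) = 0.0035/(49.7×14.2) = 4.959×10^-6 K/W
R_cast iron = L/(kA) = 0.0039/(48.5×14.2) = 5.663×10^-6 K/W
Sum of known resistances R_other = 1.062×10^-5 K/W
Total R = ΔT/Q = 48/363 = 0.1322 K/W
R_cellular glass = R_total − R_other = 0.1322 K/W
k = L/(R·A) = 0.075/(0.1322×14.2)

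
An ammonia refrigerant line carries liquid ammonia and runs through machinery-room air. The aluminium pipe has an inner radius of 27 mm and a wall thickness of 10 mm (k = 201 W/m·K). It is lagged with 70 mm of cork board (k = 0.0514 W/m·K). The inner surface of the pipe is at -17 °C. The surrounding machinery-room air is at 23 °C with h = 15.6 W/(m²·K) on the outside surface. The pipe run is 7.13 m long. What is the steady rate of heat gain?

Per-layer cylindrical resistances, series-summed:
R_aluminium pipe wall = ln(37/27)/(2π×201×7.13) = 3.499×10^-5 K/W
R_cork board = ln(107/37)/(2π×0.0514×7.13) = 0.4612 K/W
R_outer film = 1/(h_o·2πr_oL) = 1/(15.6×2π×0.107×7.13) = 0.01337 K/W
R_total = 0.4746 K/W
Q = ΔT/R_total = 40/0.4746

Q ≈ 84.3 W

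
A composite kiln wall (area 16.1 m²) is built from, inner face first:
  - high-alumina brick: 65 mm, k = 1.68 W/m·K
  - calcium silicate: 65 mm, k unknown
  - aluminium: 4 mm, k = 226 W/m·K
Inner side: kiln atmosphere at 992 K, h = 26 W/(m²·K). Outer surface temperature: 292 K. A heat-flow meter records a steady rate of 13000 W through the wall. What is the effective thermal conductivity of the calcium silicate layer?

Series thermal resistances:
R_inner film = 1/(h_i·A) = 1/(26×16.1) = 0.002389 K/W
R_high-alumina brick = L/(kA) = 0.065/(1.68×16.1) = 0.002403 K/W
R_aluminium = L/(kA) = 0.004/(226×16.1) = 1.099×10^-6 K/W
Sum of known resistances R_other = 0.004793 K/W
Total R = ΔT/Q = 700/13000 = 0.05385 K/W
R_calcium silicate = R_total − R_other = 0.04905 K/W
k = L/(R·A) = 0.065/(0.04905×16.1)

k ≈ 0.0823 W/(m·K)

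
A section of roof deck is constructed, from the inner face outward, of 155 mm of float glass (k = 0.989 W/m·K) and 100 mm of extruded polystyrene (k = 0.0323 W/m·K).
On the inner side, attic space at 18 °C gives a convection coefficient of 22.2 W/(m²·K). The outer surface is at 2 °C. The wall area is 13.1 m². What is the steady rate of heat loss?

Using the resistance-network approach (series):
R_inner film = 1/(h_i·A) = 1/(22.2×13.1) = 0.003439 K/W
R_float glass = L/(kA) = 0.155/(0.989×13.1) = 0.01196 K/W
R_extruded polystyrene = L/(kA) = 0.1/(0.0323×13.1) = 0.2363 K/W
R_total = 0.2517 K/W
Q = ΔT / R_total = 16 / 0.2517

Q ≈ 63.6 W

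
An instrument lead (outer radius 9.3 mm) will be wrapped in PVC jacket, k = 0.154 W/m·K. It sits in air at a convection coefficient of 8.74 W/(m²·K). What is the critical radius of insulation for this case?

r_cr ≈ 17.6 mm

For a cylinder r_cr = k/h = 0.154/8.74
r_cr = 17.6 mm; since the bare radius (9.3 mm) is below r_cr, adding a thin layer of insulation will *increase* heat loss.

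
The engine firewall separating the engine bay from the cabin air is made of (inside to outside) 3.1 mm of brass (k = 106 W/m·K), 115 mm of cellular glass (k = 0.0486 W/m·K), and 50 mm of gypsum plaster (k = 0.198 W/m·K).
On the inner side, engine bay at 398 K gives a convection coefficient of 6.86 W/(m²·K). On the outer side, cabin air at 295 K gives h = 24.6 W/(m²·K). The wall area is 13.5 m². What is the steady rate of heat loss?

Series thermal resistances:
R_inner film = 1/(h_i·A) = 1/(6.86×13.5) = 0.0108 K/W
R_brass = L/(kA) = 0.0031/(106×13.5) = 2.166×10^-6 K/W
R_cellular glass = L/(kA) = 0.115/(0.0486×13.5) = 0.1753 K/W
R_gypsum plaster = L/(kA) = 0.05/(0.198×13.5) = 0.01871 K/W
R_outer film = 1/(h_o·A) = 1/(24.6×13.5) = 0.003011 K/W
R_total = 0.2078 K/W
Q = ΔT / R_total = 103 / 0.2078

Q ≈ 496 W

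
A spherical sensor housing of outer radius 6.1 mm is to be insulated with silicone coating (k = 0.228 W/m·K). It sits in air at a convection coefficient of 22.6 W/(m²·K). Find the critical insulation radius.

For a sphere r_cr = 2k/h = 2×0.228/22.6
r_cr = 20.2 mm; since the bare radius (6.1 mm) is below r_cr, adding a thin layer of insulation will *increase* heat loss.

r_cr ≈ 20.2 mm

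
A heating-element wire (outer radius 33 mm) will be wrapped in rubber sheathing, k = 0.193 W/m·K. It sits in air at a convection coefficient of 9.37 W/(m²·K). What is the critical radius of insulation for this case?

r_cr ≈ 20.6 mm

For a cylinder r_cr = k/h = 0.193/9.37
r_cr = 20.6 mm; since the bare radius (33 mm) is above r_cr, any added insulation will reduce heat loss.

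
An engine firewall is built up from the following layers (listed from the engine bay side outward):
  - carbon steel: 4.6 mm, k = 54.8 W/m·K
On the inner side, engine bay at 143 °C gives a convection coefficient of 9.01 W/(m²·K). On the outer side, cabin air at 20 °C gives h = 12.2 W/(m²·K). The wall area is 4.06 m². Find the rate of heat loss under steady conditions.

Thermal resistances in series:
R_inner film = 1/(h_i·A) = 1/(9.01×4.06) = 0.02734 K/W
R_carbon steel = L/(kA) = 0.0046/(54.8×4.06) = 2.068×10^-5 K/W
R_outer film = 1/(h_o·A) = 1/(12.2×4.06) = 0.02019 K/W
R_total = 0.04755 K/W
Q = ΔT / R_total = 123 / 0.04755

Q ≈ 2590 W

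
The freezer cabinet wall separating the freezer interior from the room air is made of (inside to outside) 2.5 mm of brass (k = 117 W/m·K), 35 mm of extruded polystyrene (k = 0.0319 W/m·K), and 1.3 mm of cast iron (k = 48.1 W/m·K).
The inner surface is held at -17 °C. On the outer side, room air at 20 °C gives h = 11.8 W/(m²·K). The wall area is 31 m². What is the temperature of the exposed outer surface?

T ≈ 17.3 °C

Using the resistance-network approach (series):
R_brass = L/(kA) = 0.0025/(117×31) = 6.893×10^-7 K/W
R_extruded polystyrene = L/(kA) = 0.035/(0.0319×31) = 0.03539 K/W
R_cast iron = L/(kA) = 0.0013/(48.1×31) = 8.718×10^-7 K/W
R_outer film = 1/(h_o·A) = 1/(11.8×31) = 0.002734 K/W
R_total = 0.03813 K/W;  Q = ΔT/R_total = 37/0.03813 = 970.4 W
T_interface = T_inner + Q·ΣR(inner→interface) = -17 + 970×0.03539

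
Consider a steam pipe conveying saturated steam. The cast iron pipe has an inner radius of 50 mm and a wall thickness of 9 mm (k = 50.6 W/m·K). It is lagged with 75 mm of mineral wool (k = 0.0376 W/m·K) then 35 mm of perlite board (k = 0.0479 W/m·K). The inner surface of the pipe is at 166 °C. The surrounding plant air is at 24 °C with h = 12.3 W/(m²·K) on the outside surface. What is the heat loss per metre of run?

Radial resistances (cylindrical: R_cond = ln(r_o/r_i)/(2πkL), R_conv = 1/(h·2πrL)):
R_cast iron pipe wall = ln(59/50)/(2π×50.6×1) = 5.206×10^-4 K/W
R_mineral wool = ln(134/59)/(2π×0.0376×1) = 3.472 K/W
R_perlite board = ln(169/134)/(2π×0.0479×1) = 0.7711 K/W
R_outer film = 1/(h_o·2πr_oL) = 1/(12.3×2π×0.169×1) = 0.07656 K/W
R_total = 4.32 K/W
Q = ΔT/R_total = 142/4.32

q′ ≈ 32.9 W/m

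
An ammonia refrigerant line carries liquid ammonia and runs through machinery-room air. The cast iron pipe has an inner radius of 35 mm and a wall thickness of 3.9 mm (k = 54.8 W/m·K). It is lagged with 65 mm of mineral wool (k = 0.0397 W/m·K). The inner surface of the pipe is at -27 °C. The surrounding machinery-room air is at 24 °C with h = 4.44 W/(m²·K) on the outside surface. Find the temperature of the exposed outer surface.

Cylindrical conduction, so R = ln(r₂/r₁)/(2πkL) per layer, in series:
R_cast iron pipe wall = ln(38.9/35)/(2π×54.8×1) = 3.068×10^-4 K/W
R_mineral wool = ln(103.9/38.9)/(2π×0.0397×1) = 3.939 K/W
R_outer film = 1/(h_o·2πr_oL) = 1/(4.44×2π×0.1039×1) = 0.345 K/W
R_total = 4.284 K/W
Q = ΔT/R_total = 51/4.284
Q = 11.9 W/m
T_interface = T_inner + Q·ΣR(inner→interface) = -27 + 11.9×3.939

T ≈ 19.9 °C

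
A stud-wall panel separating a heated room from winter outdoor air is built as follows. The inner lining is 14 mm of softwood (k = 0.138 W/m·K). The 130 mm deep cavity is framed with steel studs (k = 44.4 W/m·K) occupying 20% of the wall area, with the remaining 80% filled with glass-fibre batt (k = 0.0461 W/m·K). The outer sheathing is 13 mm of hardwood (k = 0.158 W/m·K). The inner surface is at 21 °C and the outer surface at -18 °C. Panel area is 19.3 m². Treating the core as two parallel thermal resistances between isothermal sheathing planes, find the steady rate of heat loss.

Sheathing layers in series; stud and cavity paths in parallel between them.
R_inner = 0.014/(0.138×19.3) = 0.005256 K/W
R_stud  = 0.13/(44.4×0.2×19.3) = 7.585×10^-4 K/W
R_cav   = 0.13/(0.0461×0.8×19.3) = 0.1826 K/W
1/R_core = 1/R_stud + 1/R_cav → R_core = 7.554×10^-4 K/W
R_outer = 0.013/(0.158×19.3) = 0.004263 K/W
R_total = 0.01027 K/W
Q = ΔT/R_total = 39/0.01027

Q ≈ 3800 W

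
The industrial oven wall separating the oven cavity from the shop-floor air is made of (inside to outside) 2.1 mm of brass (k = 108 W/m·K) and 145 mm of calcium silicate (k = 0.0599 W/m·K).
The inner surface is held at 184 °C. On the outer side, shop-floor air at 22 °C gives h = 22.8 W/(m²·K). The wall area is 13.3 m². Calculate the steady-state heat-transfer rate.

Series thermal resistances:
R_brass = L/(kA) = 0.0021/(108×13.3) = 1.462×10^-6 K/W
R_calcium silicate = L/(kA) = 0.145/(0.0599×13.3) = 0.182 K/W
R_outer film = 1/(h_o·A) = 1/(22.8×13.3) = 0.003298 K/W
R_total = 0.1853 K/W
Q = ΔT / R_total = 162 / 0.1853

Q ≈ 874 W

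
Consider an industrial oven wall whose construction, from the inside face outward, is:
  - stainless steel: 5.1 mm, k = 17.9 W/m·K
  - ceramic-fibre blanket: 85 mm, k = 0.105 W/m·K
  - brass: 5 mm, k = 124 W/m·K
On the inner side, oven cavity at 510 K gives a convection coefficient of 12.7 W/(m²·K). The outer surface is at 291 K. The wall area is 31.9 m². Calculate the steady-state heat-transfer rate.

Q ≈ 7860 W

Series thermal resistances:
R_inner film = 1/(h_i·A) = 1/(12.7×31.9) = 0.002468 K/W
R_stainless steel = L/(kA) = 0.0051/(17.9×31.9) = 8.932×10^-6 K/W
R_ceramic-fibre blanket = L/(kA) = 0.085/(0.105×31.9) = 0.02538 K/W
R_brass = L/(kA) = 0.005/(124×31.9) = 1.264×10^-6 K/W
R_total = 0.02786 K/W
Q = ΔT / R_total = 219 / 0.02786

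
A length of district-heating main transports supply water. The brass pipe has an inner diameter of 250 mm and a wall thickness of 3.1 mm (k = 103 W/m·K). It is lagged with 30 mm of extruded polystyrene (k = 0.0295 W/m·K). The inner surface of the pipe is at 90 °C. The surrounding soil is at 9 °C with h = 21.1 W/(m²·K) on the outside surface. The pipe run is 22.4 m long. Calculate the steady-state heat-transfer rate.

Per-layer cylindrical resistances, series-summed:
R_brass pipe wall = ln(128.1/125)/(2π×103×22.4) = 1.69×10^-6 K/W
R_extruded polystyrene = ln(158.1/128.1)/(2π×0.0295×22.4) = 0.05068 K/W
R_outer film = 1/(h_o·2πr_oL) = 1/(21.1×2π×0.1581×22.4) = 0.00213 K/W
R_total = 0.05281 K/W
Q = ΔT/R_total = 81/0.05281

Q ≈ 1530 W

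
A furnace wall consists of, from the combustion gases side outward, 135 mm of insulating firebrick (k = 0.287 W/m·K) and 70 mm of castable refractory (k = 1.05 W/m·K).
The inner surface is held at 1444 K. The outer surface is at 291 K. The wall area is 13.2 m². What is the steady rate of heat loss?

Using the resistance-network approach (series):
R_insulating firebrick = L/(kA) = 0.135/(0.287×13.2) = 0.03564 K/W
R_castable refractory = L/(kA) = 0.07/(1.05×13.2) = 0.005051 K/W
R_total = 0.04069 K/W
Q = ΔT / R_total = 1153 / 0.04069

Q ≈ 28300 W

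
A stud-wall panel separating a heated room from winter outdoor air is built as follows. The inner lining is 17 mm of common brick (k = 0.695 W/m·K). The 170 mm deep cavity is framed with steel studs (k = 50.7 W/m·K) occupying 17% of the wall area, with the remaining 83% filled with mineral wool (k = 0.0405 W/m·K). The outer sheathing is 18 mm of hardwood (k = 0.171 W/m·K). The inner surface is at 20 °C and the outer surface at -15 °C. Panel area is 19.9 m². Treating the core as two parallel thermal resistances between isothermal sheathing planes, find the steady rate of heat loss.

Q ≈ 4660 W

Sheathing layers in series; stud and cavity paths in parallel between them.
R_inner = 0.017/(0.695×19.9) = 0.001229 K/W
R_stud  = 0.17/(50.7×0.17×19.9) = 9.911×10^-4 K/W
R_cav   = 0.17/(0.0405×0.83×19.9) = 0.2541 K/W
1/R_core = 1/R_stud + 1/R_cav → R_core = 9.873×10^-4 K/W
R_outer = 0.018/(0.171×19.9) = 0.00529 K/W
R_total = 0.007506 K/W
Q = ΔT/R_total = 35/0.007506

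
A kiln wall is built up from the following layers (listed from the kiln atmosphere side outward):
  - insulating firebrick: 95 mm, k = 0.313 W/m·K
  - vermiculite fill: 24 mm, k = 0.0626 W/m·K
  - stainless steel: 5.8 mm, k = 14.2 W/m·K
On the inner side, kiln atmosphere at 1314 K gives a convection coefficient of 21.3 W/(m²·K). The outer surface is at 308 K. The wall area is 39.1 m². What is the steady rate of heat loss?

Using the resistance-network approach (series):
R_inner film = 1/(h_i·A) = 1/(21.3×39.1) = 0.001201 K/W
R_insulating firebrick = L/(kA) = 0.095/(0.313×39.1) = 0.007763 K/W
R_vermiculite fill = L/(kA) = 0.024/(0.0626×39.1) = 0.009805 K/W
R_stainless steel = L/(kA) = 0.0058/(14.2×39.1) = 1.045×10^-5 K/W
R_total = 0.01878 K/W
Q = ΔT / R_total = 1006 / 0.01878

Q ≈ 53600 W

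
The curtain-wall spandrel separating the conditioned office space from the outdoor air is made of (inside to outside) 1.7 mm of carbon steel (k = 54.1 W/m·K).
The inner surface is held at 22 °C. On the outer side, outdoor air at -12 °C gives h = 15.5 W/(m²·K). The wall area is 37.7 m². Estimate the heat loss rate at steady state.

Q ≈ 19900 W

Series thermal resistances:
R_carbon steel = L/(kA) = 0.0017/(54.1×37.7) = 8.335×10^-7 K/W
R_outer film = 1/(h_o·A) = 1/(15.5×37.7) = 0.001711 K/W
R_total = 0.001712 K/W
Q = ΔT / R_total = 34 / 0.001712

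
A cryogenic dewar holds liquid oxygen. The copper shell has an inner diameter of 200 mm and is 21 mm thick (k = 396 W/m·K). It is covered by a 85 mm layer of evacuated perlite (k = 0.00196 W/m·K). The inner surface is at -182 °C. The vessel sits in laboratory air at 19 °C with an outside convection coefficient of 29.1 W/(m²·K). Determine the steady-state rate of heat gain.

Q ≈ 1.45 W

Spherical conduction: R = (1/r_in − 1/r_out)/(4πk) per layer; series-sum.
R_copper shell = (1/0.1 − 1/0.121)/(4π×396) = 3.488×10^-4 K/W
R_evacuated perlite = (1/0.121 − 1/0.206)/(4π×0.00196) = 138.5 K/W
R_outer film = 1/(h·4πr_o²) = 1/(29.1×4π×0.206²) = 0.06444 K/W
R_total = 138.5 K/W
Q = ΔT/R_total = 201/138.5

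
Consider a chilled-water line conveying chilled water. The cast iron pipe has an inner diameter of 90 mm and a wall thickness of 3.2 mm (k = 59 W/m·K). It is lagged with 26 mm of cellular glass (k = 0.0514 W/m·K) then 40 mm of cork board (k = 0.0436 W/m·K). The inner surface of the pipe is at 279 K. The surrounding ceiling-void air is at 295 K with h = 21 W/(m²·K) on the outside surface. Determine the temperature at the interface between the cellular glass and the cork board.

Cylindrical conduction, so R = ln(r₂/r₁)/(2πkL) per layer, in series:
R_cast iron pipe wall = ln(48.2/45)/(2π×59×1) = 1.853×10^-4 K/W
R_cellular glass = ln(74.2/48.2)/(2π×0.0514×1) = 1.336 K/W
R_cork board = ln(114.2/74.2)/(2π×0.0436×1) = 1.574 K/W
R_outer film = 1/(h_o·2πr_oL) = 1/(21×2π×0.1142×1) = 0.06636 K/W
R_total = 2.976 K/W
Q = ΔT/R_total = 16/2.976
Q = 5.38 W/m
T_interface = T_inner + Q·ΣR(inner→interface) = 279 + 5.38×1.336

T ≈ 286 K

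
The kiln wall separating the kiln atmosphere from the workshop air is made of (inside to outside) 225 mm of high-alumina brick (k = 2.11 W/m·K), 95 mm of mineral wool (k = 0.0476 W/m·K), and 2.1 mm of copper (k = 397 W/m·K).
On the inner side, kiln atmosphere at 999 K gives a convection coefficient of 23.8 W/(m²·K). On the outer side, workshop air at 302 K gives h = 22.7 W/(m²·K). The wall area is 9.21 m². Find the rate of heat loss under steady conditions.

Series thermal resistances:
R_inner film = 1/(h_i·A) = 1/(23.8×9.21) = 0.004562 K/W
R_high-alumina brick = L/(kA) = 0.225/(2.11×9.21) = 0.01158 K/W
R_mineral wool = L/(kA) = 0.095/(0.0476×9.21) = 0.2167 K/W
R_copper = L/(kA) = 0.0021/(397×9.21) = 5.743×10^-7 K/W
R_outer film = 1/(h_o·A) = 1/(22.7×9.21) = 0.004783 K/W
R_total = 0.2376 K/W
Q = ΔT / R_total = 697 / 0.2376

Q ≈ 2930 W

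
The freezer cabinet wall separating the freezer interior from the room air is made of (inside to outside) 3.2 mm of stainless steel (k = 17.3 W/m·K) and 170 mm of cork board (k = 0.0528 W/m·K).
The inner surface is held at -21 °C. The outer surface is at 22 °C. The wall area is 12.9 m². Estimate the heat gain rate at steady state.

Q ≈ 172 W

Thermal resistances in series:
R_stainless steel = L/(kA) = 0.0032/(17.3×12.9) = 1.434×10^-5 K/W
R_cork board = L/(kA) = 0.17/(0.0528×12.9) = 0.2496 K/W
R_total = 0.2496 K/W
Q = ΔT / R_total = 43 / 0.2496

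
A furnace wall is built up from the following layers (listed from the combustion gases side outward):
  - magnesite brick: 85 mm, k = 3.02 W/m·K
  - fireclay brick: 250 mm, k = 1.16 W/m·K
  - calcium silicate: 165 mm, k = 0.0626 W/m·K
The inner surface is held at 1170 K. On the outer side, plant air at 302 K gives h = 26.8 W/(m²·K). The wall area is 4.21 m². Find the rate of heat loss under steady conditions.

Treating each layer as a thermal resistance in series:
R_magnesite brick = L/(kA) = 0.085/(3.02×4.21) = 0.006685 K/W
R_fireclay brick = L/(kA) = 0.25/(1.16×4.21) = 0.05119 K/W
R_calcium silicate = L/(kA) = 0.165/(0.0626×4.21) = 0.6261 K/W
R_outer film = 1/(h_o·A) = 1/(26.8×4.21) = 0.008863 K/W
R_total = 0.6928 K/W
Q = ΔT / R_total = 868 / 0.6928

Q ≈ 1250 W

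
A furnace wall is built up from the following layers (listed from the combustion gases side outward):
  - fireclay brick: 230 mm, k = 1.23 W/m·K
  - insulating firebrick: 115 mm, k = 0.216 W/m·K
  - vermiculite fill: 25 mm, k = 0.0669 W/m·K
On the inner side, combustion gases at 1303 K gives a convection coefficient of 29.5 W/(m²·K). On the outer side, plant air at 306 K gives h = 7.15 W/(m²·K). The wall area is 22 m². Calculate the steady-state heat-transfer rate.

Model the wall as resistances in series:
R_inner film = 1/(h_i·A) = 1/(29.5×22) = 0.001541 K/W
R_fireclay brick = L/(kA) = 0.23/(1.23×22) = 0.0085 K/W
R_insulating firebrick = L/(kA) = 0.115/(0.216×22) = 0.0242 K/W
R_vermiculite fill = L/(kA) = 0.025/(0.0669×22) = 0.01699 K/W
R_outer film = 1/(h_o·A) = 1/(7.15×22) = 0.006357 K/W
R_total = 0.05758 K/W
Q = ΔT / R_total = 997 / 0.05758

Q ≈ 17300 W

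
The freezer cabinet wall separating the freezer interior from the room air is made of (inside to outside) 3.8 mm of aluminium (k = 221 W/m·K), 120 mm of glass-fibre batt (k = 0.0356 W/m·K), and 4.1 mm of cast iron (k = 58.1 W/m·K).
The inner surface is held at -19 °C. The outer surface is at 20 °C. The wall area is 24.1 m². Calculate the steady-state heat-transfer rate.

Q ≈ 279 W

Model the wall as resistances in series:
R_aluminium = L/(kA) = 0.0038/(221×24.1) = 7.135×10^-7 K/W
R_glass-fibre batt = L/(kA) = 0.12/(0.0356×24.1) = 0.1399 K/W
R_cast iron = L/(kA) = 0.0041/(58.1×24.1) = 2.928×10^-6 K/W
R_total = 0.1399 K/W
Q = ΔT / R_total = 39 / 0.1399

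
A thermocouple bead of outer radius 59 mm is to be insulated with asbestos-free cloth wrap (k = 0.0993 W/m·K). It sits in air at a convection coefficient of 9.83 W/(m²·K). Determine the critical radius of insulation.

For a sphere r_cr = 2k/h = 2×0.0993/9.83
r_cr = 20.2 mm; since the bare radius (59 mm) is above r_cr, any added insulation will reduce heat loss.

r_cr ≈ 20.2 mm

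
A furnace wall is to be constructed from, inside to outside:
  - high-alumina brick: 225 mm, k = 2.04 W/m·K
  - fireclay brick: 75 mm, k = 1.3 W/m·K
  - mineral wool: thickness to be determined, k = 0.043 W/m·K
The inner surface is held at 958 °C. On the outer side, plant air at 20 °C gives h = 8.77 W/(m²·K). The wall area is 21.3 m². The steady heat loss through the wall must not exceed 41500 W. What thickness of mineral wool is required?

Using the resistance-network approach (series):
R_high-alumina brick = L/(kA) = 0.225/(2.04×21.3) = 0.005178 K/W
R_fireclay brick = L/(kA) = 0.075/(1.3×21.3) = 0.002709 K/W
R_outer film = 1/(h_o·A) = 1/(8.77×21.3) = 0.005353 K/W
Sum of the known resistances R_other = 0.01324 K/W
Required total resistance R_tot = ΔT/Q_allow = 938/41500 = 0.0226 K/W
R_mineral wool = R_tot − R_other = 0.009362 K/W
L = R·k·A = 0.009362×0.043×21.3

L ≈ 8.58 mm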